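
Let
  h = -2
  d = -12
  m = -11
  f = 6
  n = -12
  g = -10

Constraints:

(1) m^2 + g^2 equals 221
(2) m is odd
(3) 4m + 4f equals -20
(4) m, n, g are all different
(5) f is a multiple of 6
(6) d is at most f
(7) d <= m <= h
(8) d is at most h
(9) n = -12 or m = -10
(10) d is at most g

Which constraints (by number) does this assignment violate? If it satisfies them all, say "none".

None — every constraint holds.

(1) m^2 + g^2 = (-11)^2 + (-10)^2 = 121 + 100 = 221 — holds.
(2) m = -11 is odd — holds.
(3) 4m + 4f = 4(-11) + 4(6) = -20 — holds.
(4) values -11, -12, -10 are pairwise distinct — holds.
(5) 6 / 6 = 1, so 6 divides 6 — holds.
(6) d = -12, f = 6; -12 ≤ 6 — holds.
(7) values -12 <= -11 <= -2 — holds.
(8) d = -12, h = -2; -12 ≤ -2 — holds.
(9) n = -12 = -12 (first disjunct) — holds.
(10) d = -12, g = -10; -12 ≤ -10 — holds.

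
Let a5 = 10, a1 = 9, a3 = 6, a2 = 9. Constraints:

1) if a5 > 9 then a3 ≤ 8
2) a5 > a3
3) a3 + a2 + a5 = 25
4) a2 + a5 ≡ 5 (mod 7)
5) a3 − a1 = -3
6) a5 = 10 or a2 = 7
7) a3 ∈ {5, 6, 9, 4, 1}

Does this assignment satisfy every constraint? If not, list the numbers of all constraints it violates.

All constraints are satisfied.

1) a5 = 10 > 9, so we need a3 ≤ 8; a3 = 6 ≤ 8 — satisfied.
2) a5 = 10, a3 = 6; 10 > 6 — satisfied.
3) a3 + a2 + a5 = 6 + 9 + 10 = 25 — satisfied.
4) a2 + a5 = 19; 19 mod 7 = 5 — satisfied.
5) a3 − a1 = 6 − 9 = -3 — satisfied.
6) a5 = 10 = 10 (first disjunct) — satisfied.
7) a3 = 6 is in {5, 6, 9, 4, 1} — satisfied.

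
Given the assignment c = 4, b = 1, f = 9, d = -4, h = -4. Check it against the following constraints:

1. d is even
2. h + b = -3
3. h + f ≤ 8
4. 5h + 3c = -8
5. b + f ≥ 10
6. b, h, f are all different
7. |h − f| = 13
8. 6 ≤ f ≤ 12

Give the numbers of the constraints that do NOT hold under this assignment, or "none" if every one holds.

None — every constraint holds.

1. d = -4 is even  ✓
2. h + b = -4 + 1 = -3  ✓
3. h + f = -4 + 9 = 5; 5 ≤ 8  ✓
4. 5h + 3c = 5(-4) + 3(4) = -8  ✓
5. b + f = 1 + 9 = 10; 10 ≥ 10  ✓
6. values 1, -4, 9 are pairwise distinct  ✓
7. |-4 − 9| = 13  ✓
8. f = 9 lies in [6, 12]  ✓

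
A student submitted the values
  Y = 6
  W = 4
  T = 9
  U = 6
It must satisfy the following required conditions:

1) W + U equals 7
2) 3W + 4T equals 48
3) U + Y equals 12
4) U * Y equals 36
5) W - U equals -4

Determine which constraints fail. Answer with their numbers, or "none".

1) W + U = 4 + 6 = 10, not 7 — fails.
2) 3W + 4T = 3(4) + 4(9) = 48 — holds.
3) U + Y = 6 + 6 = 12 — holds.
4) U * Y = 6 * 6 = 36 — holds.
5) W - U = 4 - 6 = -2, not -4 — fails.

Constraints 1, 5 are violated.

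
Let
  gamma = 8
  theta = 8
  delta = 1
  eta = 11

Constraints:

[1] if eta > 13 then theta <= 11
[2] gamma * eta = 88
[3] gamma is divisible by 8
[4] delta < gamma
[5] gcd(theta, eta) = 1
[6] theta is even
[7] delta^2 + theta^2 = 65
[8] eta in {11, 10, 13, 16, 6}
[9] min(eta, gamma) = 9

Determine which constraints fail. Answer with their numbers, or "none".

Constraint 9 is violated.

[1] eta = 11, not > 13; antecedent false, conditional vacuously true — holds.
[2] gamma * eta = 8 * 11 = 88 — holds.
[3] 8 / 8 = 1, so 8 divides 8 — holds.
[4] delta = 1, gamma = 8; 1 < 8 — holds.
[5] gcd(8, 11) = 1 — holds.
[6] theta = 8 is even — holds.
[7] delta^2 + theta^2 = 1^2 + 8^2 = 1 + 64 = 65 — holds.
[8] eta = 11 is in {11, 10, 13, 16, 6} — holds.
[9] min(11, 8) = 8, not 9 — fails.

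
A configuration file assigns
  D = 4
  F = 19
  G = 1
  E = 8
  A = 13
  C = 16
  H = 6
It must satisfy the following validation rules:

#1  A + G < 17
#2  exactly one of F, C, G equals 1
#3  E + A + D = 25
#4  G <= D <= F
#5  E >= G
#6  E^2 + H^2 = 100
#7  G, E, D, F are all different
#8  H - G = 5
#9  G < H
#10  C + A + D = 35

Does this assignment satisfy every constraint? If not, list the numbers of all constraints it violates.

Constraint 10 does not hold.

#1 A + G = 13 + 1 = 14; 14 < 17  OK
#2 F=19, C=16, G=1; 1 of them equals 1  OK
#3 E + A + D = 8 + 13 + 4 = 25  OK
#4 values 1 <= 4 <= 19  OK
#5 E = 8, G = 1; 8 ≥ 1  OK
#6 E^2 + H^2 = 8^2 + 6^2 = 64 + 36 = 100  OK
#7 values 1, 8, 4, 19 are pairwise distinct  OK
#8 H - G = 6 - 1 = 5  OK
#9 G = 1, H = 6; 1 < 6  OK
#10 C + A + D = 16 + 13 + 4 = 33, not 35  FAIL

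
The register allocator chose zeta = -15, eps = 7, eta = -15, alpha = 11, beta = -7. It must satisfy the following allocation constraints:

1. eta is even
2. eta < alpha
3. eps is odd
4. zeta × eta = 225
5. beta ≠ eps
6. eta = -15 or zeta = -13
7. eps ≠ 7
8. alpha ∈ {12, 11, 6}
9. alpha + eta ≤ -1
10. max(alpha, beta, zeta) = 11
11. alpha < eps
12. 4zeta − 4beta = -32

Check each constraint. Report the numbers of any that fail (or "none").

The assignment fails constraints 1, 7, 11.

1. eta = -15 is odd  no
2. eta = -15, alpha = 11; -15 < 11  yes
3. eps = 7 is odd  yes
4. zeta × eta = -15 × (-15) = 225  yes
5. beta = -7, eps = 7; distinct  yes
6. eta = -15 = -15 (first disjunct)  yes
7. eps = 7, but 7 is required to differ  no
8. alpha = 11 is in {12, 11, 6}  yes
9. alpha + eta = 11 + (-15) = -4; -4 ≤ -1  yes
10. max(11, -7, -15) = 11  yes
11. alpha = 11, eps = 7; 11 ≥ 7 (want <)  no
12. 4zeta − 4beta = 4(-15) − 4(-7) = -32  yes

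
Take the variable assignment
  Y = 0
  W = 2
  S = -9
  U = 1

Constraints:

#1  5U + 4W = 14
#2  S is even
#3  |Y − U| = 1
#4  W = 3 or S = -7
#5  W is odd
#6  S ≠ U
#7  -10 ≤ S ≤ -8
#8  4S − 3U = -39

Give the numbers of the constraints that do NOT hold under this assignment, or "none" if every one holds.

The assignment fails constraints 1, 2, 4, 5.

#1 5U + 4W = 5(1) + 4(2) = 13, not 14 — does not hold.
#2 S = -9 is odd — does not hold.
#3 |0 − 1| = 1 — holds.
#4 W = 2 ≠ 3 and S = -9 ≠ -7; both disjuncts false — does not hold.
#5 W = 2 is even — does not hold.
#6 S = -9, U = 1; distinct — holds.
#7 S = -9 lies in [-10, -8] — holds.
#8 4S − 3U = 4(-9) − 3(1) = -39 — holds.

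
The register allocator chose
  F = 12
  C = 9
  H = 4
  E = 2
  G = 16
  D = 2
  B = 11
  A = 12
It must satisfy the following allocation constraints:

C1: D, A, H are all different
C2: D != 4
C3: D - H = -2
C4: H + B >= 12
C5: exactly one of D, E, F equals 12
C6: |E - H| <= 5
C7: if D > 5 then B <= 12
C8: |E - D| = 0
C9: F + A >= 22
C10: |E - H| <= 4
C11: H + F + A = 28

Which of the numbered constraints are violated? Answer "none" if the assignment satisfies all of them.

C1: values 2, 12, 4 are pairwise distinct  OK
C2: D = 2, and 2 ≠ 4  OK
C3: D - H = 2 - 4 = -2  OK
C4: H + B = 4 + 11 = 15; 15 ≥ 12  OK
C5: D=2, E=2, F=12; 1 of them equals 12  OK
C6: |2 - 4| = 2; 2 ≤ 5  OK
C7: D = 2, not > 5; antecedent false, conditional vacuously true  OK
C8: |2 - 2| = 0  OK
C9: F + A = 12 + 12 = 24; 24 ≥ 22  OK
C10: |2 - 4| = 2; 2 ≤ 4  OK
C11: H + F + A = 4 + 12 + 12 = 28  OK

The assignment satisfies every constraint.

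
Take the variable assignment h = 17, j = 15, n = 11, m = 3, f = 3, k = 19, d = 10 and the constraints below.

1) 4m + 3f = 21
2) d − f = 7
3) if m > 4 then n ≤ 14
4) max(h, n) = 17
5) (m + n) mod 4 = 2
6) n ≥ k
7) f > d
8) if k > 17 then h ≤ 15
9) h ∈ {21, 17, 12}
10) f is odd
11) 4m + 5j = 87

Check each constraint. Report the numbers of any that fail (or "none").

1) 4m + 3f = 4(3) + 3(3) = 21  holds
2) d − f = 10 − 3 = 7  holds
3) m = 3, not > 4; antecedent false, conditional vacuously true  holds
4) max(17, 11) = 17  holds
5) m + n = 14; 14 mod 4 = 2  holds
6) n = 11, k = 19; 11 < 19 (want ≥)  fails
7) f = 3, d = 10; 3 ≤ 10 (want >)  fails
8) k = 19 > 17, so we need h ≤ 15; but h = 17 > 15  fails
9) h = 17 is in {21, 17, 12}  holds
10) f = 3 is odd  holds
11) 4m + 5j = 4(3) + 5(15) = 87  holds

Constraints 6, 7, 8 do not hold.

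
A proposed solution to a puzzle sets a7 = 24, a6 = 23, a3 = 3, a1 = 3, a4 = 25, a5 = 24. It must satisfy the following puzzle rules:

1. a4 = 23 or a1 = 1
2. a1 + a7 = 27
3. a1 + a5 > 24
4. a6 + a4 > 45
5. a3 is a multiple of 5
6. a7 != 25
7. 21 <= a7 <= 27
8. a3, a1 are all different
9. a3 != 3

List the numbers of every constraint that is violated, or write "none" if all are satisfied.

Violated: 1, 5, 8, 9.

1. a4 = 25 ≠ 23 and a1 = 3 ≠ 1; both disjuncts false — fails.
2. a1 + a7 = 3 + 24 = 27 — holds.
3. a1 + a5 = 3 + 24 = 27; 27 > 24 — holds.
4. a6 + a4 = 23 + 25 = 48; 48 > 45 — holds.
5. 3 = 5*0 + 3, so 5 does not divide 3 — fails.
6. a7 = 24, and 24 ≠ 25 — holds.
7. a7 = 24 lies in [21, 27] — holds.
8. a3 = a1 = 3, not all different — fails.
9. a3 = 3, but 3 is required to differ — fails.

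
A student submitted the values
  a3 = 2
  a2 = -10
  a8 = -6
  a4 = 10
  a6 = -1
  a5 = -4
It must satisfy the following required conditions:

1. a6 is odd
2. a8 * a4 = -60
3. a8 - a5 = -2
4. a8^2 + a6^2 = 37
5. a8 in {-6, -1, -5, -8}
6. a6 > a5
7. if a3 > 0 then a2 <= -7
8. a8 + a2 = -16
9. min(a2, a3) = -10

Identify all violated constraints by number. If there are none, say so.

1. a6 = -1 is odd  true
2. a8 * a4 = -6 * 10 = -60  true
3. a8 - a5 = -6 - (-4) = -2  true
4. a8^2 + a6^2 = (-6)^2 + (-1)^2 = 36 + 1 = 37  true
5. a8 = -6 is in {-6, -1, -5, -8}  true
6. a6 = -1, a5 = -4; -1 > -4  true
7. a3 = 2 > 0, so we need a2 ≤ -7; a2 = -10 ≤ -7  true
8. a8 + a2 = -6 + (-10) = -16  true
9. min(-10, 2) = -10  true

Yes — all constraints hold.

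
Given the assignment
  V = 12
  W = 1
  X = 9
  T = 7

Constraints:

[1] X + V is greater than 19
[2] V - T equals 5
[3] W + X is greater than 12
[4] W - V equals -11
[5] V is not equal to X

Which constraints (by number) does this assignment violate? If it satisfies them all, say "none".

Constraint 3 does not hold.

[1] X + V = 9 + 12 = 21; 21 > 19  yes
[2] V - T = 12 - 7 = 5  yes
[3] W + X = 1 + 9 = 10; 10 ≤ 12, bound 12 not met  no
[4] W - V = 1 - 12 = -11  yes
[5] V = 12, X = 9; distinct  yes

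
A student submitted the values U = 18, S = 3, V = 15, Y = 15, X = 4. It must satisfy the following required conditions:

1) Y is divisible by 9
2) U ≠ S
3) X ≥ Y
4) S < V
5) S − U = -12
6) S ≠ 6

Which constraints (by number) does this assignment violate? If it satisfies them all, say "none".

Constraints 1, 3, and 5 are violated.

1) 15 = 9×1 + 6, so 9 does not divide 15 — does not hold.
2) U = 18, S = 3; distinct — holds.
3) X = 4, Y = 15; 4 < 15 (want ≥) — does not hold.
4) S = 3, V = 15; 3 < 15 — holds.
5) S − U = 3 − 18 = -15, not -12 — does not hold.
6) S = 3, and 3 ≠ 6 — holds.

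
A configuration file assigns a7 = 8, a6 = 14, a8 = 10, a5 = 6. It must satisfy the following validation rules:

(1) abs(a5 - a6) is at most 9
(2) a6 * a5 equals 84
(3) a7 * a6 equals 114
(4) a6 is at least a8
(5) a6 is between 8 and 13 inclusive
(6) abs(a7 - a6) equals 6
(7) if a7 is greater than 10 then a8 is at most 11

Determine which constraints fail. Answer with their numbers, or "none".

Constraints 3, 5 do not hold.

(1) abs(6 - 14) = 8; 8 ≤ 9  yes
(2) a6 * a5 = 14 * 6 = 84  yes
(3) a7 * a6 = 8 * 14 = 112, not 114  no
(4) a6 = 14, a8 = 10; 14 ≥ 10  yes
(5) a6 = 14 is outside [8, 13]  no
(6) abs(8 - 14) = 6  yes
(7) a7 = 8, not > 10; antecedent false, conditional vacuously true  yes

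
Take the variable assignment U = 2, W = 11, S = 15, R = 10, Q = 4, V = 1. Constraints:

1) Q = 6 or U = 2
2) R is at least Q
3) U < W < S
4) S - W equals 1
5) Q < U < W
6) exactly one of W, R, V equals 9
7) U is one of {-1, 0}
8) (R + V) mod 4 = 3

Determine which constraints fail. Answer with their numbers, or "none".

1) Q = 4 ≠ 6, but U = 2 = 2 (second disjunct) — holds.
2) R = 10, Q = 4; 10 ≥ 4 — holds.
3) values 2 < 11 < 15 — holds.
4) S - W = 15 - 11 = 4, not 1 — fails.
5) values 4, 2, 11; Q = 4 is not < U = 2 — fails.
6) W=11, R=10, V=1; 0 of them equal 9, not exactly one — fails.
7) U = 2 is not in {-1, 0} — fails.
8) R + V = 11; 11 mod 4 = 3 — holds.

Constraints 4, 5, 6, and 7 do not hold.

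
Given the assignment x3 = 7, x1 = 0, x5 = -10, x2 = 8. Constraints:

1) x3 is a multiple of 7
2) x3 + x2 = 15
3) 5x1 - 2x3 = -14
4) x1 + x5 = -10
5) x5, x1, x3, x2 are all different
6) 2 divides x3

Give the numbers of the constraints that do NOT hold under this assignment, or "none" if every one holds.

1) 7 / 7 = 1, so 7 divides 7 — holds.
2) x3 + x2 = 7 + 8 = 15 — holds.
3) 5x1 - 2x3 = 5(0) - 2(7) = -14 — holds.
4) x1 + x5 = 0 + (-10) = -10 — holds.
5) values -10, 0, 7, 8 are pairwise distinct — holds.
6) 7 = 2*3 + 1, so 2 does not divide 7 — does not hold.

The assignment fails constraint 6.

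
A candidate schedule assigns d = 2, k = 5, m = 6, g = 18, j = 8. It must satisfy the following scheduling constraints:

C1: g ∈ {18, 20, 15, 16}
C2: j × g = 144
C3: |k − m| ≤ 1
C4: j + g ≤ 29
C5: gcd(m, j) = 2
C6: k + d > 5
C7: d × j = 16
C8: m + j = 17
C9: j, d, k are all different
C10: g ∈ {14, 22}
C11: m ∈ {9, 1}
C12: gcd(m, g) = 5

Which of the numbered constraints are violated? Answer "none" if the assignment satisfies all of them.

No — constraints 8, 10, 11, 12 are not satisfied.

C1: g = 18 is in {18, 20, 15, 16} — holds.
C2: j × g = 8 × 18 = 144 — holds.
C3: |5 − 6| = 1; 1 ≤ 1 — holds.
C4: j + g = 8 + 18 = 26; 26 ≤ 29 — holds.
C5: gcd(6, 8) = 2 — holds.
C6: k + d = 5 + 2 = 7; 7 > 5 — holds.
C7: d × j = 2 × 8 = 16 — holds.
C8: m + j = 6 + 8 = 14, not 17 — does not hold.
C9: values 8, 2, 5 are pairwise distinct — holds.
C10: g = 18 is not in {14, 22} — does not hold.
C11: m = 6 is not in {9, 1} — does not hold.
C12: gcd(6, 18) = 6, not 5 — does not hold.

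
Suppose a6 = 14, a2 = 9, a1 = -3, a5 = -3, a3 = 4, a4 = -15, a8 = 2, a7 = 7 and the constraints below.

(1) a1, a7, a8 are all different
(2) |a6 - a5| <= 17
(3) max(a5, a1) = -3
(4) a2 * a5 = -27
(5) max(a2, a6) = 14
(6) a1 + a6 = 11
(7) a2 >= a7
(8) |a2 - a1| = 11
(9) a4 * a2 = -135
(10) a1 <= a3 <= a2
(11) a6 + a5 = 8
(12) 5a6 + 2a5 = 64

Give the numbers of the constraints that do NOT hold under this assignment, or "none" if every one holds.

(1) values -3, 7, 2 are pairwise distinct — satisfied.
(2) |14 - (-3)| = 17; 17 ≤ 17 — satisfied.
(3) max(-3, -3) = -3 — satisfied.
(4) a2 * a5 = 9 * (-3) = -27 — satisfied.
(5) max(9, 14) = 14 — satisfied.
(6) a1 + a6 = -3 + 14 = 11 — satisfied.
(7) a2 = 9, a7 = 7; 9 ≥ 7 — satisfied.
(8) |9 - (-3)| = 12, not 11 — violated.
(9) a4 * a2 = -15 * 9 = -135 — satisfied.
(10) values -3 <= 4 <= 9 — satisfied.
(11) a6 + a5 = 14 + (-3) = 11, not 8 — violated.
(12) 5a6 + 2a5 = 5(14) + 2(-3) = 64 — satisfied.

Constraints 8 and 11 do not hold.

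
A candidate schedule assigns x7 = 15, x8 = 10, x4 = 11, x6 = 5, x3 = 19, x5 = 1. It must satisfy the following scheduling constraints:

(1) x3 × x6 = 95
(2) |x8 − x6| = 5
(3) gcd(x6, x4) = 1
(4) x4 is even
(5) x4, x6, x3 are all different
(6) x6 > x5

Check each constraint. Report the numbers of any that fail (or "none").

The assignment fails constraint 4.

(1) x3 × x6 = 19 × 5 = 95  OK
(2) |10 − 5| = 5  OK
(3) gcd(5, 11) = 1  OK
(4) x4 = 11 is odd  FAIL
(5) values 11, 5, 19 are pairwise distinct  OK
(6) x6 = 5, x5 = 1; 5 > 1  OK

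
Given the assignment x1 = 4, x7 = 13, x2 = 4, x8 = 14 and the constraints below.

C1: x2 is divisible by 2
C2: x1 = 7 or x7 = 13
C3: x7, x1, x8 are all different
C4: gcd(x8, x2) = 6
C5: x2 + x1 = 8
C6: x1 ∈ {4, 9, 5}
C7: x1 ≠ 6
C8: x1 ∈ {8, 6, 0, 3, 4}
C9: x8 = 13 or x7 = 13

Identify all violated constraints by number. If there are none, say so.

C1: 4 / 2 = 2, so 2 divides 4  ✔
C2: x1 = 4 ≠ 7, but x7 = 13 = 13 (second disjunct)  ✔
C3: values 13, 4, 14 are pairwise distinct  ✔
C4: gcd(14, 4) = 2, not 6  ✘
C5: x2 + x1 = 4 + 4 = 8  ✔
C6: x1 = 4 is in {4, 9, 5}  ✔
C7: x1 = 4, and 4 ≠ 6  ✔
C8: x1 = 4 is in {8, 6, 0, 3, 4}  ✔
C9: x8 = 14 ≠ 13, but x7 = 13 = 13 (second disjunct)  ✔

Constraint 4 does not hold.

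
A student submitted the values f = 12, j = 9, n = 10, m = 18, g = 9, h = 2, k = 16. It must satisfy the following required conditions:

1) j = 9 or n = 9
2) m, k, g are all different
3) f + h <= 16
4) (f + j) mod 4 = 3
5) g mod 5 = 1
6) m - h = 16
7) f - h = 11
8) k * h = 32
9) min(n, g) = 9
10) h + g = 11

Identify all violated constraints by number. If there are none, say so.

The assignment fails constraints 4, 5, and 7.

1) j = 9 = 9 (first disjunct) — OK.
2) values 18, 16, 9 are pairwise distinct — OK.
3) f + h = 12 + 2 = 14; 14 ≤ 16 — OK.
4) f + j = 21; 21 mod 4 = 1, not 3 — violated.
5) 9 mod 5 = 4, not 1 — violated.
6) m - h = 18 - 2 = 16 — OK.
7) f - h = 12 - 2 = 10, not 11 — violated.
8) k * h = 16 * 2 = 32 — OK.
9) min(10, 9) = 9 — OK.
10) h + g = 2 + 9 = 11 — OK.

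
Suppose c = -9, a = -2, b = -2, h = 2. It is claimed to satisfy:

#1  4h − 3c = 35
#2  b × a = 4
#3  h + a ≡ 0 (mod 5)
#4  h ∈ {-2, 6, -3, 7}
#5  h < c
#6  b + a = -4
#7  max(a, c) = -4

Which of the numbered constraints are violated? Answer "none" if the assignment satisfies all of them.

The assignment fails constraints 4, 5, and 7.

#1 4h − 3c = 4(2) − 3(-9) = 35  ✓
#2 b × a = -2 × (-2) = 4  ✓
#3 h + a = 0; 0 mod 5 = 0  ✓
#4 h = 2 is not in {-2, 6, -3, 7}  ✗
#5 h = 2, c = -9; 2 ≥ -9 (want <)  ✗
#6 b + a = -2 + (-2) = -4  ✓
#7 max(-2, -9) = -2, not -4  ✗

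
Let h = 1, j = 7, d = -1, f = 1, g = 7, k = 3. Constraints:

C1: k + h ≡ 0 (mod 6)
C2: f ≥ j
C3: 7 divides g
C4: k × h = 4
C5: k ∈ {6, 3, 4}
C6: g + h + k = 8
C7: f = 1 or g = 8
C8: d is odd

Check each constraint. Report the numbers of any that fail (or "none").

C1: k + h = 4; 4 mod 6 = 4, not 0 — violated.
C2: f = 1, j = 7; 1 < 7 (want ≥) — violated.
C3: 7 / 7 = 1, so 7 divides 7 — OK.
C4: k × h = 3 × 1 = 3, not 4 — violated.
C5: k = 3 is in {6, 3, 4} — OK.
C6: g + h + k = 7 + 1 + 3 = 11, not 8 — violated.
C7: f = 1 = 1 (first disjunct) — OK.
C8: d = -1 is odd — OK.

Violated: 1, 2, 4, and 6.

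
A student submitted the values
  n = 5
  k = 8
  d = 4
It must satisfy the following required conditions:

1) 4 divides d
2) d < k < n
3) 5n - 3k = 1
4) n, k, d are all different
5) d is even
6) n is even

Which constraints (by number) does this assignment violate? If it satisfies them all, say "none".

1) 4 / 4 = 1, so 4 divides 4 — OK.
2) values 4, 8, 5; k = 8 is not < n = 5 — violated.
3) 5n - 3k = 5(5) - 3(8) = 1 — OK.
4) values 5, 8, 4 are pairwise distinct — OK.
5) d = 4 is even — OK.
6) n = 5 is odd — violated.

Constraints 2 and 6 are violated.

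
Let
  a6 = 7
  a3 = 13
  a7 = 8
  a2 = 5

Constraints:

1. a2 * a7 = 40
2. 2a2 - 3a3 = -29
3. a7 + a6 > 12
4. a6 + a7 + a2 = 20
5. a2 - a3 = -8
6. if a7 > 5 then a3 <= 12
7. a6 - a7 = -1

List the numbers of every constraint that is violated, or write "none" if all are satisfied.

No — constraint 6 is not satisfied.

1. a2 * a7 = 5 * 8 = 40  yes
2. 2a2 - 3a3 = 2(5) - 3(13) = -29  yes
3. a7 + a6 = 8 + 7 = 15; 15 > 12  yes
4. a6 + a7 + a2 = 7 + 8 + 5 = 20  yes
5. a2 - a3 = 5 - 13 = -8  yes
6. a7 = 8 > 5, so we need a3 ≤ 12; but a3 = 13 > 12  no
7. a6 - a7 = 7 - 8 = -1  yes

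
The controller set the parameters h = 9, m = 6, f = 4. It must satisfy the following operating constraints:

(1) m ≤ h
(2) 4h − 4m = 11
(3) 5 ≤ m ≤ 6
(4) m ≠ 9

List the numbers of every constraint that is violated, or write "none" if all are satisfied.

(1) m = 6, h = 9; 6 ≤ 9  ✓
(2) 4h − 4m = 4(9) − 4(6) = 12, not 11  ✗
(3) m = 6 lies in [5, 6]  ✓
(4) m = 6, and 6 ≠ 9  ✓

Constraint 2 does not hold.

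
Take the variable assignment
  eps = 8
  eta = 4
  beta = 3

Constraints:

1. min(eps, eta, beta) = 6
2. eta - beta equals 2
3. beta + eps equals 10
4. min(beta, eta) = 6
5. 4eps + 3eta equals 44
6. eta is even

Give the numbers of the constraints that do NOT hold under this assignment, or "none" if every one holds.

1. min(8, 4, 3) = 3, not 6 — violated.
2. eta - beta = 4 - 3 = 1, not 2 — violated.
3. beta + eps = 3 + 8 = 11, not 10 — violated.
4. min(3, 4) = 3, not 6 — violated.
5. 4eps + 3eta = 4(8) + 3(4) = 44 — OK.
6. eta = 4 is even — OK.

Constraints 1, 2, 3, 4 are violated.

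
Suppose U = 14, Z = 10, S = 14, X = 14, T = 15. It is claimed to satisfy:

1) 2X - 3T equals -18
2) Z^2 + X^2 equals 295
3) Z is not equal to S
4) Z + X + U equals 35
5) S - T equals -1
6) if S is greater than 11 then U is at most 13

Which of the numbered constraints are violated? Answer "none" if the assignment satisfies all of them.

1) 2X - 3T = 2(14) - 3(15) = -17, not -18 — violated.
2) Z^2 + X^2 = 10^2 + 14^2 = 100 + 196 = 296, not 295 — violated.
3) Z = 10, S = 14; distinct — satisfied.
4) Z + X + U = 10 + 14 + 14 = 38, not 35 — violated.
5) S - T = 14 - 15 = -1 — satisfied.
6) S = 14 > 11, so we need U ≤ 13; but U = 14 > 13 — violated.

Constraints 1, 2, 4, and 6 are violated.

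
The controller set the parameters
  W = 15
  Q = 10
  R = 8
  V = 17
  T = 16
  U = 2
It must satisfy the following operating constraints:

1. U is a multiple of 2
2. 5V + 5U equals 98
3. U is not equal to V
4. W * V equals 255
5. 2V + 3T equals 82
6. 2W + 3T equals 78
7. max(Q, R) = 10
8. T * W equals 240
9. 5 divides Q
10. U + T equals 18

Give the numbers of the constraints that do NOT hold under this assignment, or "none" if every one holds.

Constraint 2 is violated.

1. 2 / 2 = 1, so 2 divides 2  ✓
2. 5V + 5U = 5(17) + 5(2) = 95, not 98  ✗
3. U = 2, V = 17; distinct  ✓
4. W * V = 15 * 17 = 255  ✓
5. 2V + 3T = 2(17) + 3(16) = 82  ✓
6. 2W + 3T = 2(15) + 3(16) = 78  ✓
7. max(10, 8) = 10  ✓
8. T * W = 16 * 15 = 240  ✓
9. 10 / 5 = 2, so 5 divides 10  ✓
10. U + T = 2 + 16 = 18  ✓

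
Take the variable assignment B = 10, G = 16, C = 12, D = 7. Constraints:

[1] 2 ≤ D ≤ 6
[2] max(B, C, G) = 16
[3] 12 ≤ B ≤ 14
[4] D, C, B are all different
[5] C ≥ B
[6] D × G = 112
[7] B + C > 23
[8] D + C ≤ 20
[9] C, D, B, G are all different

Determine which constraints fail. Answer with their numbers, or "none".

[1] D = 7 is outside [2, 6] — does not hold.
[2] max(10, 12, 16) = 16 — holds.
[3] B = 10 is outside [12, 14] — does not hold.
[4] values 7, 12, 10 are pairwise distinct — holds.
[5] C = 12, B = 10; 12 ≥ 10 — holds.
[6] D × G = 7 × 16 = 112 — holds.
[7] B + C = 10 + 12 = 22; 22 ≤ 23, bound 23 not met — does not hold.
[8] D + C = 7 + 12 = 19; 19 ≤ 20 — holds.
[9] values 12, 7, 10, 16 are pairwise distinct — holds.

The assignment fails constraints 1, 3, and 7.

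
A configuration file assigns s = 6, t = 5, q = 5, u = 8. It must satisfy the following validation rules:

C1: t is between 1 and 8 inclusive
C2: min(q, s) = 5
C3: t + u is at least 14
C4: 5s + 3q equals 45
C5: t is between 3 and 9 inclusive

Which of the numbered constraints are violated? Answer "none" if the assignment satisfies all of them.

C1: t = 5 lies in [1, 8]  yes
C2: min(5, 6) = 5  yes
C3: t + u = 5 + 8 = 13; 13 < 14, bound 14 not met  no
C4: 5s + 3q = 5(6) + 3(5) = 45  yes
C5: t = 5 lies in [3, 9]  yes

Violated: 3.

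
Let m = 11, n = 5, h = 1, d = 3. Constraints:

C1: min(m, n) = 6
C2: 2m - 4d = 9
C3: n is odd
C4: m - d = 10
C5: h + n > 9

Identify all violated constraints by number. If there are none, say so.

Violated: 1, 2, 4, and 5.

C1: min(11, 5) = 5, not 6 — fails.
C2: 2m - 4d = 2(11) - 4(3) = 10, not 9 — fails.
C3: n = 5 is odd — holds.
C4: m - d = 11 - 3 = 8, not 10 — fails.
C5: h + n = 1 + 5 = 6; 6 ≤ 9, bound 9 not met — fails.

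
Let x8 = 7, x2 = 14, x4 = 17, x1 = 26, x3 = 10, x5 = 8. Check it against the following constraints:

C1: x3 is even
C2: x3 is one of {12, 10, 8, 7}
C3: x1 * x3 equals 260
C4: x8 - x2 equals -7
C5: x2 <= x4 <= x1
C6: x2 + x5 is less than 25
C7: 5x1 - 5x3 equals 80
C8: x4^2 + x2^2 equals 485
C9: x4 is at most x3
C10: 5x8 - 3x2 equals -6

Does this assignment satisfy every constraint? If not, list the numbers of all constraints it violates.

Violated: 9 and 10.

C1: x3 = 10 is even — OK.
C2: x3 = 10 is in {12, 10, 8, 7} — OK.
C3: x1 * x3 = 26 * 10 = 260 — OK.
C4: x8 - x2 = 7 - 14 = -7 — OK.
C5: values 14 <= 17 <= 26 — OK.
C6: x2 + x5 = 14 + 8 = 22; 22 < 25 — OK.
C7: 5x1 - 5x3 = 5(26) - 5(10) = 80 — OK.
C8: x4^2 + x2^2 = 17^2 + 14^2 = 289 + 196 = 485 — OK.
C9: x4 = 17, x3 = 10; 17 > 10 (want ≤) — violated.
C10: 5x8 - 3x2 = 5(7) - 3(14) = -7, not -6 — violated.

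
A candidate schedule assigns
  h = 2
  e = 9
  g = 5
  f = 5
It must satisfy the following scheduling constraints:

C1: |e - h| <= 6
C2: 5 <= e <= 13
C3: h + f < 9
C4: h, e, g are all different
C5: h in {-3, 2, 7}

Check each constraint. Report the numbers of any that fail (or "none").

C1: |9 - 2| = 7; 7 > 6, exceeds bound 6 — fails.
C2: e = 9 lies in [5, 13] — holds.
C3: h + f = 2 + 5 = 7; 7 < 9 — holds.
C4: values 2, 9, 5 are pairwise distinct — holds.
C5: h = 2 is in {-3, 2, 7} — holds.

No — constraint 1 is not satisfied.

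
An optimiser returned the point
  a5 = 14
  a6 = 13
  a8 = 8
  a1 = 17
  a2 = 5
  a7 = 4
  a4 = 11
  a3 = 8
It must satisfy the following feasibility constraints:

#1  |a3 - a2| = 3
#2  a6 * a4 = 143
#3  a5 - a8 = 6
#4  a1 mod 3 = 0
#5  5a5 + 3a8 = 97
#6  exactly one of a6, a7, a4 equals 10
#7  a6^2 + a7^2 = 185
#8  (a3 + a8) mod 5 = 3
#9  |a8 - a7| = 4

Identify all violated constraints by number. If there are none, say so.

#1 |8 - 5| = 3 — satisfied.
#2 a6 * a4 = 13 * 11 = 143 — satisfied.
#3 a5 - a8 = 14 - 8 = 6 — satisfied.
#4 17 mod 3 = 2, not 0 — violated.
#5 5a5 + 3a8 = 5(14) + 3(8) = 94, not 97 — violated.
#6 a6=13, a7=4, a4=11; 0 of them equal 10, not exactly one — violated.
#7 a6^2 + a7^2 = 13^2 + 4^2 = 169 + 16 = 185 — satisfied.
#8 a3 + a8 = 16; 16 mod 5 = 1, not 3 — violated.
#9 |8 - 4| = 4 — satisfied.

No — constraints 4, 5, 6, 8 are not satisfied.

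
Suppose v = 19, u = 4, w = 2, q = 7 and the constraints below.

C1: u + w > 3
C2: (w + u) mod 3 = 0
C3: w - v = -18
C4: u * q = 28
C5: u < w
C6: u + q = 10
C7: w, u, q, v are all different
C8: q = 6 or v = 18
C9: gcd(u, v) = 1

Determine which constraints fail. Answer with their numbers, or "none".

The assignment fails constraints 3, 5, 6, 8.

C1: u + w = 4 + 2 = 6; 6 > 3 — satisfied.
C2: w + u = 6; 6 mod 3 = 0 — satisfied.
C3: w - v = 2 - 19 = -17, not -18 — violated.
C4: u * q = 4 * 7 = 28 — satisfied.
C5: u = 4, w = 2; 4 ≥ 2 (want <) — violated.
C6: u + q = 4 + 7 = 11, not 10 — violated.
C7: values 2, 4, 7, 19 are pairwise distinct — satisfied.
C8: q = 7 ≠ 6 and v = 19 ≠ 18; both disjuncts false — violated.
C9: gcd(4, 19) = 1 — satisfied.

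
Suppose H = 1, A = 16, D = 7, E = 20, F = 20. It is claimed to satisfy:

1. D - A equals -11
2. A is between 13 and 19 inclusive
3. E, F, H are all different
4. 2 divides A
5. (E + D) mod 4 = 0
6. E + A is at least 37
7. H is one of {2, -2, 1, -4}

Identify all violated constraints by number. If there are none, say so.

Constraints 1, 3, 5, and 6 do not hold.

1. D - A = 7 - 16 = -9, not -11  no
2. A = 16 lies in [13, 19]  yes
3. E = F = 20, not all different  no
4. 16 / 2 = 8, so 2 divides 16  yes
5. E + D = 27; 27 mod 4 = 3, not 0  no
6. E + A = 20 + 16 = 36; 36 < 37, bound 37 not met  no
7. H = 1 is in {2, -2, 1, -4}  yes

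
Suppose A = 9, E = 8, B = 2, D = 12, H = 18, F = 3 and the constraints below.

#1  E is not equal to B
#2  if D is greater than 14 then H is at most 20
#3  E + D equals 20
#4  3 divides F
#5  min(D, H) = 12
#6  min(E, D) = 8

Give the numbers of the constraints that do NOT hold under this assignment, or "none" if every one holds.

All constraints are satisfied.

#1 E = 8, B = 2; distinct — holds.
#2 D = 12, not > 14; antecedent false, conditional vacuously true — holds.
#3 E + D = 8 + 12 = 20 — holds.
#4 3 / 3 = 1, so 3 divides 3 — holds.
#5 min(12, 18) = 12 — holds.
#6 min(8, 12) = 8 — holds.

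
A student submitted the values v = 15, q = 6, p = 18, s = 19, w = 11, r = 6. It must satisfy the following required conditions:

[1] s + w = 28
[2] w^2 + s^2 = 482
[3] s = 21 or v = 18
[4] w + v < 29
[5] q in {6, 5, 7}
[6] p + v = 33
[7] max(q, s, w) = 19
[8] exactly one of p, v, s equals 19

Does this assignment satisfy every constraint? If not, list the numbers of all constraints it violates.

[1] s + w = 19 + 11 = 30, not 28 — fails.
[2] w^2 + s^2 = 11^2 + 19^2 = 121 + 361 = 482 — holds.
[3] s = 19 ≠ 21 and v = 15 ≠ 18; both disjuncts false — fails.
[4] w + v = 11 + 15 = 26; 26 < 29 — holds.
[5] q = 6 is in {6, 5, 7} — holds.
[6] p + v = 18 + 15 = 33 — holds.
[7] max(6, 19, 11) = 19 — holds.
[8] p=18, v=15, s=19; 1 of them equals 19 — holds.

Constraints 1 and 3 do not hold.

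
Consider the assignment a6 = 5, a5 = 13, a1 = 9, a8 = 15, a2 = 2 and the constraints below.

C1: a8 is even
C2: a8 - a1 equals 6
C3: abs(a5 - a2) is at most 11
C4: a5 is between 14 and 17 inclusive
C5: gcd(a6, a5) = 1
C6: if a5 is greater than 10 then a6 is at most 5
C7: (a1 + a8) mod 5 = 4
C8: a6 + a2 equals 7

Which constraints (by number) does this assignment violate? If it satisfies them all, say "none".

Constraints 1 and 4 are violated.

C1: a8 = 15 is odd — does not hold.
C2: a8 - a1 = 15 - 9 = 6 — holds.
C3: abs(13 - 2) = 11; 11 ≤ 11 — holds.
C4: a5 = 13 is outside [14, 17] — does not hold.
C5: gcd(5, 13) = 1 — holds.
C6: a5 = 13 > 10, so we need a6 ≤ 5; a6 = 5 ≤ 5 — holds.
C7: a1 + a8 = 24; 24 mod 5 = 4 — holds.
C8: a6 + a2 = 5 + 2 = 7 — holds.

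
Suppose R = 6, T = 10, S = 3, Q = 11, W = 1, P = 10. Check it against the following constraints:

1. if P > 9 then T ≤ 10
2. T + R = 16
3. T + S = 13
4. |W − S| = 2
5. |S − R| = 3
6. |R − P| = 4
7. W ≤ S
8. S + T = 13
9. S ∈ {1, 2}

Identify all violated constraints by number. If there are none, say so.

Constraint 9 is violated.

1. P = 10 > 9, so we need T ≤ 10; T = 10 ≤ 10 — holds.
2. T + R = 10 + 6 = 16 — holds.
3. T + S = 10 + 3 = 13 — holds.
4. |1 − 3| = 2 — holds.
5. |3 − 6| = 3 — holds.
6. |6 − 10| = 4 — holds.
7. W = 1, S = 3; 1 ≤ 3 — holds.
8. S + T = 3 + 10 = 13 — holds.
9. S = 3 is not in {1, 2} — does not hold.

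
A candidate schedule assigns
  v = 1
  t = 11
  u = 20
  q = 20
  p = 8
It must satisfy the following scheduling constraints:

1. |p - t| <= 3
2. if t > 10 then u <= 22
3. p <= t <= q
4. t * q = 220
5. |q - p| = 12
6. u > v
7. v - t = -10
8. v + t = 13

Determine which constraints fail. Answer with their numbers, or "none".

The assignment fails constraint 8.

1. |8 - 11| = 3; 3 ≤ 3 — OK.
2. t = 11 > 10, so we need u ≤ 22; u = 20 ≤ 22 — OK.
3. values 8 <= 11 <= 20 — OK.
4. t * q = 11 * 20 = 220 — OK.
5. |20 - 8| = 12 — OK.
6. u = 20, v = 1; 20 > 1 — OK.
7. v - t = 1 - 11 = -10 — OK.
8. v + t = 1 + 11 = 12, not 13 — violated.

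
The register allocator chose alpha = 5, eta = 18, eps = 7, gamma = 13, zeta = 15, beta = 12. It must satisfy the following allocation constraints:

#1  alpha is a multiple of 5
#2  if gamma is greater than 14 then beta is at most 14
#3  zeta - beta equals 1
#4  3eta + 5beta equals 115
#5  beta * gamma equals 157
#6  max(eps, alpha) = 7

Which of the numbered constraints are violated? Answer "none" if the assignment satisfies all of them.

Constraints 3, 4, and 5 are violated.

#1 5 / 5 = 1, so 5 divides 5 — OK.
#2 gamma = 13, not > 14; antecedent false, conditional vacuously true — OK.
#3 zeta - beta = 15 - 12 = 3, not 1 — violated.
#4 3eta + 5beta = 3(18) + 5(12) = 114, not 115 — violated.
#5 beta * gamma = 12 * 13 = 156, not 157 — violated.
#6 max(7, 5) = 7 — OK.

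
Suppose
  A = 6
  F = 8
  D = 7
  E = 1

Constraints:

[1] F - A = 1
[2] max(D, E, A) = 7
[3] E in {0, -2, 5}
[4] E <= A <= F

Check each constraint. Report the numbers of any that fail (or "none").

[1] F - A = 8 - 6 = 2, not 1 — does not hold.
[2] max(7, 1, 6) = 7 — holds.
[3] E = 1 is not in {0, -2, 5} — does not hold.
[4] values 1 <= 6 <= 8 — holds.

Constraints 1 and 3 do not hold.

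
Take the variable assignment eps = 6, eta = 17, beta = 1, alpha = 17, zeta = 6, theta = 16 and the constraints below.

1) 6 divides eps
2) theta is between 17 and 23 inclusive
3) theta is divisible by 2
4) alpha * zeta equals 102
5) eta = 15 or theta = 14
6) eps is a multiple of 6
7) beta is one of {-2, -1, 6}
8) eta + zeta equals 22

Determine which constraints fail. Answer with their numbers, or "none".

No — constraints 2, 5, 7, 8 are not satisfied.

1) 6 / 6 = 1, so 6 divides 6  yes
2) theta = 16 is outside [17, 23]  no
3) 16 / 2 = 8, so 2 divides 16  yes
4) alpha * zeta = 17 * 6 = 102  yes
5) eta = 17 ≠ 15 and theta = 16 ≠ 14; both disjuncts false  no
6) 6 / 6 = 1, so 6 divides 6  yes
7) beta = 1 is not in {-2, -1, 6}  no
8) eta + zeta = 17 + 6 = 23, not 22  no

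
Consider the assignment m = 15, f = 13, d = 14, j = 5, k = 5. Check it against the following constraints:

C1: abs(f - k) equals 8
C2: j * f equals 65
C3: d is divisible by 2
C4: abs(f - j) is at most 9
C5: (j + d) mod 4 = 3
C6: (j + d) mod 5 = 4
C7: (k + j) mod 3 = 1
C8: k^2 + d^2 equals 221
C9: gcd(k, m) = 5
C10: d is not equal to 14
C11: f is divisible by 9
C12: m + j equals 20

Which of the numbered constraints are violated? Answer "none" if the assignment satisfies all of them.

C1: abs(13 - 5) = 8 — holds.
C2: j * f = 5 * 13 = 65 — holds.
C3: 14 / 2 = 7, so 2 divides 14 — holds.
C4: abs(13 - 5) = 8; 8 ≤ 9 — holds.
C5: j + d = 19; 19 mod 4 = 3 — holds.
C6: j + d = 19; 19 mod 5 = 4 — holds.
C7: k + j = 10; 10 mod 3 = 1 — holds.
C8: k^2 + d^2 = 5^2 + 14^2 = 25 + 196 = 221 — holds.
C9: gcd(5, 15) = 5 — holds.
C10: d = 14, but 14 is required to differ — fails.
C11: 13 = 9*1 + 4, so 9 does not divide 13 — fails.
C12: m + j = 15 + 5 = 20 — holds.

The assignment fails constraints 10 and 11.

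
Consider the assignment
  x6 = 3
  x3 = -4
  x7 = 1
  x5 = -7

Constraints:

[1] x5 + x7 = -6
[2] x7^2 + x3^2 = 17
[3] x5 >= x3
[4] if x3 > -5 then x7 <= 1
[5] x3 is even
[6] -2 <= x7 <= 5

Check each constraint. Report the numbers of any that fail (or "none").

Violated: 3.

[1] x5 + x7 = -7 + 1 = -6  true
[2] x7^2 + x3^2 = 1^2 + (-4)^2 = 1 + 16 = 17  true
[3] x5 = -7, x3 = -4; -7 < -4 (want ≥)  false
[4] x3 = -4 > -5, so we need x7 ≤ 1; x7 = 1 ≤ 1  true
[5] x3 = -4 is even  true
[6] x7 = 1 lies in [-2, 5]  true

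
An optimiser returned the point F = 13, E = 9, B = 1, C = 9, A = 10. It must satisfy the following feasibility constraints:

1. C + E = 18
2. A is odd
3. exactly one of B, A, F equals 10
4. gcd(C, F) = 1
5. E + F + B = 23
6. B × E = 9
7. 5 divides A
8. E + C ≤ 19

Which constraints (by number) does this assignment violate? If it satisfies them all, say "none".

1. C + E = 9 + 9 = 18 — satisfied.
2. A = 10 is even — violated.
3. B=1, A=10, F=13; 1 of them equals 10 — satisfied.
4. gcd(9, 13) = 1 — satisfied.
5. E + F + B = 9 + 13 + 1 = 23 — satisfied.
6. B × E = 1 × 9 = 9 — satisfied.
7. 10 / 5 = 2, so 5 divides 10 — satisfied.
8. E + C = 9 + 9 = 18; 18 ≤ 19 — satisfied.

Constraint 2 is violated.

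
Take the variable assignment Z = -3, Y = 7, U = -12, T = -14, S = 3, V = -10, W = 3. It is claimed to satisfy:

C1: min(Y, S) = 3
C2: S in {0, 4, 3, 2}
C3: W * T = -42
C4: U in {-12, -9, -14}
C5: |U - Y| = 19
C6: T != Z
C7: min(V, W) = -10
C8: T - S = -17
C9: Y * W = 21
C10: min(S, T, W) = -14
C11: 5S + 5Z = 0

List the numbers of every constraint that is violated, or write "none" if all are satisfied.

C1: min(7, 3) = 3 — holds.
C2: S = 3 is in {0, 4, 3, 2} — holds.
C3: W * T = 3 * (-14) = -42 — holds.
C4: U = -12 is in {-12, -9, -14} — holds.
C5: |-12 - 7| = 19 — holds.
C6: T = -14, Z = -3; distinct — holds.
C7: min(-10, 3) = -10 — holds.
C8: T - S = -14 - 3 = -17 — holds.
C9: Y * W = 7 * 3 = 21 — holds.
C10: min(3, -14, 3) = -14 — holds.
C11: 5S + 5Z = 5(3) + 5(-3) = 0 — holds.

Yes — all constraints hold.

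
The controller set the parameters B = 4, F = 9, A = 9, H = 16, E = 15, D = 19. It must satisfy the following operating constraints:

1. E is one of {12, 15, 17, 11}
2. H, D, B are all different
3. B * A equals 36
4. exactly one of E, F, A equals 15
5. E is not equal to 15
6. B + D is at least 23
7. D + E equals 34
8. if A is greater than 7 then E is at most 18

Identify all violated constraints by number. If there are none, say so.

1. E = 15 is in {12, 15, 17, 11}  holds
2. values 16, 19, 4 are pairwise distinct  holds
3. B * A = 4 * 9 = 36  holds
4. E=15, F=9, A=9; 1 of them equals 15  holds
5. E = 15, but 15 is required to differ  fails
6. B + D = 4 + 19 = 23; 23 ≥ 23  holds
7. D + E = 19 + 15 = 34  holds
8. A = 9 > 7, so we need E ≤ 18; E = 15 ≤ 18  holds

Constraint 5 is violated.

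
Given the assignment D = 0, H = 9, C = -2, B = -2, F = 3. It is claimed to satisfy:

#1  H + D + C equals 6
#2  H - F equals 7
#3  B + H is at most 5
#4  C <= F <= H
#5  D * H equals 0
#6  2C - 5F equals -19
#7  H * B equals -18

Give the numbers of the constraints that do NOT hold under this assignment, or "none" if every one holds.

Constraints 1, 2, 3 do not hold.

#1 H + D + C = 9 + 0 + (-2) = 7, not 6 — fails.
#2 H - F = 9 - 3 = 6, not 7 — fails.
#3 B + H = -2 + 9 = 7; 7 > 5, bound 5 not met — fails.
#4 values -2 <= 3 <= 9 — holds.
#5 D * H = 0 * 9 = 0 — holds.
#6 2C - 5F = 2(-2) - 5(3) = -19 — holds.
#7 H * B = 9 * (-2) = -18 — holds.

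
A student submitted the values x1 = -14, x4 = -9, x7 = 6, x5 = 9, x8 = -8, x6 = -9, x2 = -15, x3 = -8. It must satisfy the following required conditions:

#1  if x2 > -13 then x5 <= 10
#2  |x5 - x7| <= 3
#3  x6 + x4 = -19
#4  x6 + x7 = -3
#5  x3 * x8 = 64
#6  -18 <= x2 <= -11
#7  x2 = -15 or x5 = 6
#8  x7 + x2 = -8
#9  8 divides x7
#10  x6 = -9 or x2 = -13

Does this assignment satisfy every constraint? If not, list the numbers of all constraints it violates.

#1 x2 = -15, not > -13; antecedent false, conditional vacuously true — satisfied.
#2 |9 - 6| = 3; 3 ≤ 3 — satisfied.
#3 x6 + x4 = -9 + (-9) = -18, not -19 — violated.
#4 x6 + x7 = -9 + 6 = -3 — satisfied.
#5 x3 * x8 = -8 * (-8) = 64 — satisfied.
#6 x2 = -15 lies in [-18, -11] — satisfied.
#7 x2 = -15 = -15 (first disjunct) — satisfied.
#8 x7 + x2 = 6 + (-15) = -9, not -8 — violated.
#9 6 = 8*0 + 6, so 8 does not divide 6 — violated.
#10 x6 = -9 = -9 (first disjunct) — satisfied.

Constraints 3, 8, and 9 are violated.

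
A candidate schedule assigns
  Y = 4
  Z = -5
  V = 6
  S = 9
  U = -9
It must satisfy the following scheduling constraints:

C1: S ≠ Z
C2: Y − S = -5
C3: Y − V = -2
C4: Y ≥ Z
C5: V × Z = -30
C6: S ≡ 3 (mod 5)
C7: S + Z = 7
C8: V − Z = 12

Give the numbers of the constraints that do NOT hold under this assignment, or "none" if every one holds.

Violated: 6, 7, 8.

C1: S = 9, Z = -5; distinct — satisfied.
C2: Y − S = 4 − 9 = -5 — satisfied.
C3: Y − V = 4 − 6 = -2 — satisfied.
C4: Y = 4, Z = -5; 4 ≥ -5 — satisfied.
C5: V × Z = 6 × (-5) = -30 — satisfied.
C6: 9 mod 5 = 4, not 3 — violated.
C7: S + Z = 9 + (-5) = 4, not 7 — violated.
C8: V − Z = 6 − (-5) = 11, not 12 — violated.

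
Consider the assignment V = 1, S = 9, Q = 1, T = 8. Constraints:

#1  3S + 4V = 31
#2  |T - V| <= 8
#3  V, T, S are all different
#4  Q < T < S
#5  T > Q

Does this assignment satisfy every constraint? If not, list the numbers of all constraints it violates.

#1 3S + 4V = 3(9) + 4(1) = 31 — OK.
#2 |8 - 1| = 7; 7 ≤ 8 — OK.
#3 values 1, 8, 9 are pairwise distinct — OK.
#4 values 1 < 8 < 9 — OK.
#5 T = 8, Q = 1; 8 > 1 — OK.

Yes — all constraints hold.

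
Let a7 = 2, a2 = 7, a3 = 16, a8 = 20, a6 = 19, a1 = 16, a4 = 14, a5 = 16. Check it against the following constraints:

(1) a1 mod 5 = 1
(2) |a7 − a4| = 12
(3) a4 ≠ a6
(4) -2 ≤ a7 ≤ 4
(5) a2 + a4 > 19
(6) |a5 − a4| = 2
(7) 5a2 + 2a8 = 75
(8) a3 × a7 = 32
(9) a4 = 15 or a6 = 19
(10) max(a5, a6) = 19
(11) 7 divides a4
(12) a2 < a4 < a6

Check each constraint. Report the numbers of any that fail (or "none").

Yes — all constraints hold.

(1) 16 mod 5 = 1  ✔
(2) |2 − 14| = 12  ✔
(3) a4 = 14, a6 = 19; distinct  ✔
(4) a7 = 2 lies in [-2, 4]  ✔
(5) a2 + a4 = 7 + 14 = 21; 21 > 19  ✔
(6) |16 − 14| = 2  ✔
(7) 5a2 + 2a8 = 5(7) + 2(20) = 75  ✔
(8) a3 × a7 = 16 × 2 = 32  ✔
(9) a4 = 14 ≠ 15, but a6 = 19 = 19 (second disjunct)  ✔
(10) max(16, 19) = 19  ✔
(11) 14 / 7 = 2, so 7 divides 14  ✔
(12) values 7 < 14 < 19  ✔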